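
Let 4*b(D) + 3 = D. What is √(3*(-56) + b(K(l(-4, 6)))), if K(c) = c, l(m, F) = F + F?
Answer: I*√663/2 ≈ 12.874*I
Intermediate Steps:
l(m, F) = 2*F
b(D) = -¾ + D/4
√(3*(-56) + b(K(l(-4, 6)))) = √(3*(-56) + (-¾ + (2*6)/4)) = √(-168 + (-¾ + (¼)*12)) = √(-168 + (-¾ + 3)) = √(-168 + 9/4) = √(-663/4) = I*√663/2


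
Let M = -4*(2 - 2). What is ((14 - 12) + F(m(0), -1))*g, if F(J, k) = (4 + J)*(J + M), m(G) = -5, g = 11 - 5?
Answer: 42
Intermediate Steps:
M = 0 (M = -4*0 = 0)
g = 6
F(J, k) = J*(4 + J) (F(J, k) = (4 + J)*(J + 0) = (4 + J)*J = J*(4 + J))
((14 - 12) + F(m(0), -1))*g = ((14 - 12) - 5*(4 - 5))*6 = (2 - 5*(-1))*6 = (2 + 5)*6 = 7*6 = 42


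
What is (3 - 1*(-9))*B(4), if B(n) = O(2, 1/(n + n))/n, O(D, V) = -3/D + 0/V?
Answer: -9/2 ≈ -4.5000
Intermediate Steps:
O(D, V) = -3/D (O(D, V) = -3/D + 0 = -3/D)
B(n) = -3/(2*n) (B(n) = (-3/2)/n = (-3*½)/n = -3/(2*n))
(3 - 1*(-9))*B(4) = (3 - 1*(-9))*(-3/2/4) = (3 + 9)*(-3/2*¼) = 12*(-3/8) = -9/2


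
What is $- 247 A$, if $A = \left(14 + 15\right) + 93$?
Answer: $-30134$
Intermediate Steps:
$A = 122$ ($A = 29 + 93 = 122$)
$- 247 A = \left(-247\right) 122 = -30134$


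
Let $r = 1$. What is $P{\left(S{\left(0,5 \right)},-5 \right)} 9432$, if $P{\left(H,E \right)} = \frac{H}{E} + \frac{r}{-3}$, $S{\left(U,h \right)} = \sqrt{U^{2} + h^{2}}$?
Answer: $-12576$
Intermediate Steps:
$P{\left(H,E \right)} = - \frac{1}{3} + \frac{H}{E}$ ($P{\left(H,E \right)} = \frac{H}{E} + 1 \frac{1}{-3} = \frac{H}{E} + 1 \left(- \frac{1}{3}\right) = \frac{H}{E} - \frac{1}{3} = - \frac{1}{3} + \frac{H}{E}$)
$P{\left(S{\left(0,5 \right)},-5 \right)} 9432 = \frac{\sqrt{0^{2} + 5^{2}} - - \frac{5}{3}}{-5} \cdot 9432 = - \frac{\sqrt{0 + 25} + \frac{5}{3}}{5} \cdot 9432 = - \frac{\sqrt{25} + \frac{5}{3}}{5} \cdot 9432 = - \frac{5 + \frac{5}{3}}{5} \cdot 9432 = \left(- \frac{1}{5}\right) \frac{20}{3} \cdot 9432 = \left(- \frac{4}{3}\right) 9432 = -12576$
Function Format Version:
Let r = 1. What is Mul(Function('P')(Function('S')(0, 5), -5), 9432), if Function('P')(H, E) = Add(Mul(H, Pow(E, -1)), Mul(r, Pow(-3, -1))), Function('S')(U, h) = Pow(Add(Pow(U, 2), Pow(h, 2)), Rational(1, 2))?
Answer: -12576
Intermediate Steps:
Function('P')(H, E) = Add(Rational(-1, 3), Mul(H, Pow(E, -1))) (Function('P')(H, E) = Add(Mul(H, Pow(E, -1)), Mul(1, Pow(-3, -1))) = Add(Mul(H, Pow(E, -1)), Mul(1, Rational(-1, 3))) = Add(Mul(H, Pow(E, -1)), Rational(-1, 3)) = Add(Rational(-1, 3), Mul(H, Pow(E, -1))))
Mul(Function('P')(Function('S')(0, 5), -5), 9432) = Mul(Mul(Pow(-5, -1), Add(Pow(Add(Pow(0, 2), Pow(5, 2)), Rational(1, 2)), Mul(Rational(-1, 3), -5))), 9432) = Mul(Mul(Rational(-1, 5), Add(Pow(Add(0, 25), Rational(1, 2)), Rational(5, 3))), 9432) = Mul(Mul(Rational(-1, 5), Add(Pow(25, Rational(1, 2)), Rational(5, 3))), 9432) = Mul(Mul(Rational(-1, 5), Add(5, Rational(5, 3))), 9432) = Mul(Mul(Rational(-1, 5), Rational(20, 3)), 9432) = Mul(Rational(-4, 3), 9432) = -12576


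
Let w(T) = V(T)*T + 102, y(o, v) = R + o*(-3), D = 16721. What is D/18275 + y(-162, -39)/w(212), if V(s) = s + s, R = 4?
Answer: 151367754/164456725 ≈ 0.92041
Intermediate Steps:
y(o, v) = 4 - 3*o (y(o, v) = 4 + o*(-3) = 4 - 3*o)
V(s) = 2*s
w(T) = 102 + 2*T**2 (w(T) = (2*T)*T + 102 = 2*T**2 + 102 = 102 + 2*T**2)
D/18275 + y(-162, -39)/w(212) = 16721/18275 + (4 - 3*(-162))/(102 + 2*212**2) = 16721*(1/18275) + (4 + 486)/(102 + 2*44944) = 16721/18275 + 490/(102 + 89888) = 16721/18275 + 490/89990 = 16721/18275 + 490*(1/89990) = 16721/18275 + 49/8999 = 151367754/164456725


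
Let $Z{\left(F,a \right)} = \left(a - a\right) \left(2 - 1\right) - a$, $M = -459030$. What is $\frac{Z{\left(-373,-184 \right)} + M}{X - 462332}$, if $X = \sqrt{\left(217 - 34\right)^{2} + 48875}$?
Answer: $\frac{53034797218}{53437698965} + \frac{229423 \sqrt{20591}}{53437698965} \approx 0.99308$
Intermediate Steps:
$Z{\left(F,a \right)} = - a$ ($Z{\left(F,a \right)} = 0 \cdot 1 - a = 0 - a = - a$)
$X = 2 \sqrt{20591}$ ($X = \sqrt{183^{2} + 48875} = \sqrt{33489 + 48875} = \sqrt{82364} = 2 \sqrt{20591} \approx 286.99$)
$\frac{Z{\left(-373,-184 \right)} + M}{X - 462332} = \frac{\left(-1\right) \left(-184\right) - 459030}{2 \sqrt{20591} - 462332} = \frac{184 - 459030}{-462332 + 2 \sqrt{20591}} = - \frac{458846}{-462332 + 2 \sqrt{20591}}$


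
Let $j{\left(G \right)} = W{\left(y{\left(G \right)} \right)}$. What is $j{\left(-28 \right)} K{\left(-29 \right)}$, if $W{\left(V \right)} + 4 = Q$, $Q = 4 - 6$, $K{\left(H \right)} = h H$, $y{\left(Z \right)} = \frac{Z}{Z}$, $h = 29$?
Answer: $5046$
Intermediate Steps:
$y{\left(Z \right)} = 1$
$K{\left(H \right)} = 29 H$
$Q = -2$ ($Q = 4 - 6 = -2$)
$W{\left(V \right)} = -6$ ($W{\left(V \right)} = -4 - 2 = -6$)
$j{\left(G \right)} = -6$
$j{\left(-28 \right)} K{\left(-29 \right)} = - 6 \cdot 29 \left(-29\right) = \left(-6\right) \left(-841\right) = 5046$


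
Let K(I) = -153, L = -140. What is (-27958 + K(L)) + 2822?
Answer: -25289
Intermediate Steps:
(-27958 + K(L)) + 2822 = (-27958 - 153) + 2822 = -28111 + 2822 = -25289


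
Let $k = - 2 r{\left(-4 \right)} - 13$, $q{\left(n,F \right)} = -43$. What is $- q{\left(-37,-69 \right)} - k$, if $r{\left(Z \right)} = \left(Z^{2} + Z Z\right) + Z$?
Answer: $112$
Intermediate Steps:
$r{\left(Z \right)} = Z + 2 Z^{2}$ ($r{\left(Z \right)} = \left(Z^{2} + Z^{2}\right) + Z = 2 Z^{2} + Z = Z + 2 Z^{2}$)
$k = -69$ ($k = - 2 \left(- 4 \left(1 + 2 \left(-4\right)\right)\right) - 13 = - 2 \left(- 4 \left(1 - 8\right)\right) - 13 = - 2 \left(\left(-4\right) \left(-7\right)\right) - 13 = \left(-2\right) 28 - 13 = -56 - 13 = -69$)
$- q{\left(-37,-69 \right)} - k = \left(-1\right) \left(-43\right) - -69 = 43 + 69 = 112$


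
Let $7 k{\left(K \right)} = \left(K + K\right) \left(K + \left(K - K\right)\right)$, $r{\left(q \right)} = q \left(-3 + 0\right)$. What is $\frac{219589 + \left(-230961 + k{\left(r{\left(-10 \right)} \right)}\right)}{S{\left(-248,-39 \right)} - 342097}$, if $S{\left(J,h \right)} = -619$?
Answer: $\frac{19451}{599753} \approx 0.032432$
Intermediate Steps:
$r{\left(q \right)} = - 3 q$ ($r{\left(q \right)} = q \left(-3\right) = - 3 q$)
$k{\left(K \right)} = \frac{2 K^{2}}{7}$ ($k{\left(K \right)} = \frac{\left(K + K\right) \left(K + \left(K - K\right)\right)}{7} = \frac{2 K \left(K + 0\right)}{7} = \frac{2 K K}{7} = \frac{2 K^{2}}{7}$)
$\frac{219589 + \left(-230961 + k{\left(r{\left(-10 \right)} \right)}\right)}{S{\left(-248,-39 \right)} - 342097} = \frac{219589 - \left(230961 - \frac{2 \left(\left(-3\right) \left(-10\right)\right)^{2}}{7}\right)}{-619 - 342097} = \frac{219589 - \left(230961 - \frac{2 \cdot 30^{2}}{7}\right)}{-342716} = \left(219589 + \left(-230961 + \frac{2}{7} \cdot 900\right)\right) \left(- \frac{1}{342716}\right) = \left(219589 + \left(-230961 + \frac{1800}{7}\right)\right) \left(- \frac{1}{342716}\right) = \left(219589 - \frac{1614927}{7}\right) \left(- \frac{1}{342716}\right) = \left(- \frac{77804}{7}\right) \left(- \frac{1}{342716}\right) = \frac{19451}{599753}$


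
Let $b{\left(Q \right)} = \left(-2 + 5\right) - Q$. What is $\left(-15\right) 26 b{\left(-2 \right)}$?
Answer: $-1950$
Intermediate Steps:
$b{\left(Q \right)} = 3 - Q$
$\left(-15\right) 26 b{\left(-2 \right)} = \left(-15\right) 26 \left(3 - -2\right) = - 390 \left(3 + 2\right) = \left(-390\right) 5 = -1950$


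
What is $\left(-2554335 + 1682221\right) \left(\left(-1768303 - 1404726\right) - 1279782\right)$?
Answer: $3883358812454$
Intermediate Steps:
$\left(-2554335 + 1682221\right) \left(\left(-1768303 - 1404726\right) - 1279782\right) = - 872114 \left(\left(-1768303 - 1404726\right) - 1279782\right) = - 872114 \left(-3173029 - 1279782\right) = \left(-872114\right) \left(-4452811\right) = 3883358812454$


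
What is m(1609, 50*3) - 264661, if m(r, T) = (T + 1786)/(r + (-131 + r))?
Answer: -817006571/3087 ≈ -2.6466e+5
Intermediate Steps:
m(r, T) = (1786 + T)/(-131 + 2*r)
m(1609, 50*3) - 264661 = (1786 + 50*3)/(-131 + 2*1609) - 264661 = (1786 + 150)/(-131 + 3218) - 264661 = 1936/3087 - 264661 = -817006571/3087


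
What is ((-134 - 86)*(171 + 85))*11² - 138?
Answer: -6814858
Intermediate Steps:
((-134 - 86)*(171 + 85))*11² - 138 = -220*256*121 - 138 = -56320*121 - 138 = -6814720 - 138 = -6814858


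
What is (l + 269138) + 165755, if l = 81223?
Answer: 516116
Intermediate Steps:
(l + 269138) + 165755 = (81223 + 269138) + 165755 = 350361 + 165755 = 516116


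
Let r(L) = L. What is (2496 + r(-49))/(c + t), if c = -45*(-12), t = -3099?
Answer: -2447/2559 ≈ -0.95623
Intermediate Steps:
c = 540
(2496 + r(-49))/(c + t) = (2496 - 49)/(540 - 3099) = 2447/(-2559) = 2447*(-1/2559) = -2447/2559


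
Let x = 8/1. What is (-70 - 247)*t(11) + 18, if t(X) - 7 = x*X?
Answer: -30097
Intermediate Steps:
x = 8 (x = 8*1 = 8)
t(X) = 7 + 8*X
(-70 - 247)*t(11) + 18 = (-70 - 247)*(7 + 8*11) + 18 = -317*(7 + 88) + 18 = -317*95 + 18 = -30115 + 18 = -30097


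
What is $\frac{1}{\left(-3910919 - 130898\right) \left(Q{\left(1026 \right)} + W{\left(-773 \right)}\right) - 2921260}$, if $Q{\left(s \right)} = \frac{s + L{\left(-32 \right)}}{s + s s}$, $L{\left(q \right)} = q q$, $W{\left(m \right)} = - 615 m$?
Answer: $- \frac{40527}{77871111622546550} \approx -5.2044 \cdot 10^{-13}$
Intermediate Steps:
$L{\left(q \right)} = q^{2}$
$Q{\left(s \right)} = \frac{1024 + s}{s + s^{2}}$ ($Q{\left(s \right)} = \frac{s + \left(-32\right)^{2}}{s + s s} = \frac{s + 1024}{s + s^{2}} = \frac{1024 + s}{s + s^{2}}$)
$\frac{1}{\left(-3910919 - 130898\right) \left(Q{\left(1026 \right)} + W{\left(-773 \right)}\right) - 2921260} = \frac{1}{\left(-3910919 - 130898\right) \left(\frac{1024 + 1026}{1026 \left(1 + 1026\right)} - -475395\right) - 2921260} = \frac{1}{- 4041817 \left(\frac{1}{1026} \cdot \frac{1}{1027} \cdot 2050 + 475395\right) - 2921260} = \frac{1}{- 4041817 \left(\frac{1025}{526851} + 475395\right) - 2921260} = \frac{1}{\left(-4041817\right) \frac{250462332170}{526851} - 2921260} = \frac{1}{- \frac{77870993232642530}{40527} - 2921260} = \frac{1}{- \frac{77871111622546550}{40527}} = - \frac{40527}{77871111622546550}$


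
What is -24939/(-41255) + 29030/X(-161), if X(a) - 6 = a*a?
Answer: 1844226103/1069618385 ≈ 1.7242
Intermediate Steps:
X(a) = 6 + a² (X(a) = 6 + a*a = 6 + a²)
-24939/(-41255) + 29030/X(-161) = -24939/(-41255) + 29030/(6 + (-161)²) = -24939*(-1/41255) + 29030/(6 + 25921) = 24939/41255 + 29030/25927 = 1844226103/1069618385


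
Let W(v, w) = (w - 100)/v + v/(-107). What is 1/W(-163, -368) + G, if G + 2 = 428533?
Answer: 32844775936/76645 ≈ 4.2853e+5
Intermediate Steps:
W(v, w) = -v/107 + (-100 + w)/v (W(v, w) = (-100 + w)/v + v*(-1/107) = (-100 + w)/v - v/107 = -v/107 + (-100 + w)/v)
G = 428531 (G = -2 + 428533 = 428531)
1/W(-163, -368) + G = 1/((-100 - 368 - 1/107*(-163)²)/(-163)) + 428531 = 1/(-(-100 - 368 - 1/107*26569)/163) + 428531 = 1/(-(-100 - 368 - 26569/107)/163) + 428531 = 1/(-1/163*(-76645/107)) + 428531 = 1/(76645/17441) + 428531 = 17441/76645 + 428531 = 32844775936/76645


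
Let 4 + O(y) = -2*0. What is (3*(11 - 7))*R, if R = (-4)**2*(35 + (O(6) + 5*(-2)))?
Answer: 4032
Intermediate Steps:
O(y) = -4 (O(y) = -4 - 2*0 = -4 + 0 = -4)
R = 336 (R = (-4)**2*(35 + (-4 + 5*(-2))) = 16*(35 + (-4 - 10)) = 16*(35 - 14) = 16*21 = 336)
(3*(11 - 7))*R = (3*(11 - 7))*336 = (3*4)*336 = 12*336 = 4032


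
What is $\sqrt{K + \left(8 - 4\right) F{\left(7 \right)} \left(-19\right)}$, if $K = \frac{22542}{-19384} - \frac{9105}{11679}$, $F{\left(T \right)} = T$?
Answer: $\frac{i \sqrt{190033486252661285}}{18865478} \approx 23.107 i$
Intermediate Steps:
$K = - \frac{73293223}{37730956}$ ($K = 22542 \left(- \frac{1}{19384}\right) - \frac{3035}{3893} = - \frac{11271}{9692} - \frac{3035}{3893} = - \frac{73293223}{37730956} \approx -1.9425$)
$\sqrt{K + \left(8 - 4\right) F{\left(7 \right)} \left(-19\right)} = \sqrt{- \frac{73293223}{37730956} + \left(8 - 4\right) 7 \left(-19\right)} = \sqrt{- \frac{73293223}{37730956} + 4 \cdot 7 \left(-19\right)} = \sqrt{- \frac{73293223}{37730956} + 28 \left(-19\right)} = \sqrt{- \frac{73293223}{37730956} - 532} = \sqrt{- \frac{20146161815}{37730956}} = \frac{i \sqrt{190033486252661285}}{18865478}$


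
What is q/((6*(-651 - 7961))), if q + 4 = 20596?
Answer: -858/2153 ≈ -0.39851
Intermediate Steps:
q = 20592 (q = -4 + 20596 = 20592)
q/((6*(-651 - 7961))) = 20592/((6*(-651 - 7961))) = 20592/((6*(-8612))) = 20592/(-51672) = 20592*(-1/51672) = -858/2153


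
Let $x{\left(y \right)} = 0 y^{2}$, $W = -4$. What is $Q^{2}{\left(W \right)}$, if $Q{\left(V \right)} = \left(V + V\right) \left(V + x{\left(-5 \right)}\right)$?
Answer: $1024$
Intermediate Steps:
$x{\left(y \right)} = 0$
$Q{\left(V \right)} = 2 V^{2}$ ($Q{\left(V \right)} = \left(V + V\right) \left(V + 0\right) = 2 V V = 2 V^{2}$)
$Q^{2}{\left(W \right)} = \left(2 \left(-4\right)^{2}\right)^{2} = \left(2 \cdot 16\right)^{2} = 32^{2} = 1024$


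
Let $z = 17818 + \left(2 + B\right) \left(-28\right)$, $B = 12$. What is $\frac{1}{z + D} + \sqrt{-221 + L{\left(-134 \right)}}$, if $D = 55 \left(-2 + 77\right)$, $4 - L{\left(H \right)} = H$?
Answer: $\frac{1}{21551} + i \sqrt{83} \approx 4.6402 \cdot 10^{-5} + 9.1104 i$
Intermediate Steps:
$L{\left(H \right)} = 4 - H$
$D = 4125$ ($D = 55 \cdot 75 = 4125$)
$z = 17426$ ($z = 17818 + \left(2 + 12\right) \left(-28\right) = 17818 + 14 \left(-28\right) = 17818 - 392 = 17426$)
$\frac{1}{z + D} + \sqrt{-221 + L{\left(-134 \right)}} = \frac{1}{17426 + 4125} + \sqrt{-221 + \left(4 - -134\right)} = \frac{1}{21551} + \sqrt{-221 + \left(4 + 134\right)} = \frac{1}{21551} + \sqrt{-221 + 138} = \frac{1}{21551} + \sqrt{-83} = \frac{1}{21551} + i \sqrt{83}$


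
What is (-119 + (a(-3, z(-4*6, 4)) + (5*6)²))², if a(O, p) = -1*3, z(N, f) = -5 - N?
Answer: 605284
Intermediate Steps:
a(O, p) = -3
(-119 + (a(-3, z(-4*6, 4)) + (5*6)²))² = (-119 + (-3 + (5*6)²))² = (-119 + (-3 + 30²))² = (-119 + (-3 + 900))² = (-119 + 897)² = 778² = 605284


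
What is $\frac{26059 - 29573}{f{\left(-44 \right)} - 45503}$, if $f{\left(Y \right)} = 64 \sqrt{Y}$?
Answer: $\frac{159897542}{2070703233} + \frac{449792 i \sqrt{11}}{2070703233} \approx 0.077219 + 0.00072043 i$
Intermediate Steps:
$\frac{26059 - 29573}{f{\left(-44 \right)} - 45503} = \frac{26059 - 29573}{64 \sqrt{-44} - 45503} = - \frac{3514}{64 \cdot 2 i \sqrt{11} - 45503} = - \frac{3514}{128 i \sqrt{11} - 45503} = - \frac{3514}{-45503 + 128 i \sqrt{11}}$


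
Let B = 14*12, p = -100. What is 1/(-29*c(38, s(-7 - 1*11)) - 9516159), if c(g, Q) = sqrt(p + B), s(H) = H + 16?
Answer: -9516159/90557282056093 + 58*sqrt(17)/90557282056093 ≈ -1.0508e-7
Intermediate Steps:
B = 168
s(H) = 16 + H
c(g, Q) = 2*sqrt(17) (c(g, Q) = sqrt(-100 + 168) = sqrt(68) = 2*sqrt(17))
1/(-29*c(38, s(-7 - 1*11)) - 9516159) = 1/(-58*sqrt(17) - 9516159) = 1/(-9516159 - 58*sqrt(17))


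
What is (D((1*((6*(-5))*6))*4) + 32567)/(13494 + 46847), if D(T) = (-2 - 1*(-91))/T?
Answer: 23448151/43445520 ≈ 0.53971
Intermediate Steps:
D(T) = 89/T (D(T) = (-2 + 91)/T = 89/T)
(D((1*((6*(-5))*6))*4) + 32567)/(13494 + 46847) = (89/(((1*((6*(-5))*6))*4)) + 32567)/(13494 + 46847) = (89/(((1*(-30*6))*4)) + 32567)/60341 = (89/(((1*(-180))*4)) + 32567)*(1/60341) = (89/((-180*4)) + 32567)*(1/60341) = (89/(-720) + 32567)*(1/60341) = (89*(-1/720) + 32567)*(1/60341) = (-89/720 + 32567)*(1/60341) = (23448151/720)*(1/60341) = 23448151/43445520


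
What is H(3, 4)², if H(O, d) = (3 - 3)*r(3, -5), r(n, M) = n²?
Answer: 0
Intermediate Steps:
H(O, d) = 0 (H(O, d) = (3 - 3)*3² = 0*9 = 0)
H(3, 4)² = 0² = 0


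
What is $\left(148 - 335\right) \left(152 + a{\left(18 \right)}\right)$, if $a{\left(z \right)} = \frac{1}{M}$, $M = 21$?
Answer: $- \frac{597091}{21} \approx -28433.0$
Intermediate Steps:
$a{\left(z \right)} = \frac{1}{21}$
$\left(148 - 335\right) \left(152 + a{\left(18 \right)}\right) = \left(148 - 335\right) \left(152 + \frac{1}{21}\right) = \left(-187\right) \frac{3193}{21} = - \frac{597091}{21}$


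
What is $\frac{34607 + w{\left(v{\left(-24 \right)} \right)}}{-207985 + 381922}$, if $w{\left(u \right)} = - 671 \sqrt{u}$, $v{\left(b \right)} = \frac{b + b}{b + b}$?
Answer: $\frac{11312}{57979} \approx 0.19511$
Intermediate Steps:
$v{\left(b \right)} = 1$ ($v{\left(b \right)} = \frac{2 b}{2 b} = 2 b \frac{1}{2 b} = 1$)
$\frac{34607 + w{\left(v{\left(-24 \right)} \right)}}{-207985 + 381922} = \frac{34607 - 671 \sqrt{1}}{-207985 + 381922} = \frac{34607 - 671}{173937} = \left(34607 - 671\right) \frac{1}{173937} = 33936 \cdot \frac{1}{173937} = \frac{11312}{57979}$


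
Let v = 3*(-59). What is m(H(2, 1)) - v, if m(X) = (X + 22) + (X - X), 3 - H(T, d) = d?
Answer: 201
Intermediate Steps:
H(T, d) = 3 - d
v = -177
m(X) = 22 + X (m(X) = (22 + X) + 0 = 22 + X)
m(H(2, 1)) - v = (22 + (3 - 1*1)) - 1*(-177) = (22 + (3 - 1)) + 177 = (22 + 2) + 177 = 24 + 177 = 201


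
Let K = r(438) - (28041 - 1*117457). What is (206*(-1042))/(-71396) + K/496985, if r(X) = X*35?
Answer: 28539317409/8870685265 ≈ 3.2173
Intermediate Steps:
r(X) = 35*X
K = 104746 (K = 35*438 - (28041 - 1*117457) = 15330 - (28041 - 117457) = 15330 - 1*(-89416) = 15330 + 89416 = 104746)
(206*(-1042))/(-71396) + K/496985 = (206*(-1042))/(-71396) + 104746/496985 = -214652*(-1/71396) + 104746*(1/496985) = 53663/17849 + 104746/496985 = 28539317409/8870685265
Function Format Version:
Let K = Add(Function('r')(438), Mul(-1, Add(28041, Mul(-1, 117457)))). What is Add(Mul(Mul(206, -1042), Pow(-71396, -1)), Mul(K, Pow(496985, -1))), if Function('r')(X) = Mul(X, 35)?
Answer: Rational(28539317409, 8870685265) ≈ 3.2173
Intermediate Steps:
Function('r')(X) = Mul(35, X)
K = 104746 (K = Add(Mul(35, 438), Mul(-1, Add(28041, Mul(-1, 117457)))) = Add(15330, Mul(-1, Add(28041, -117457))) = Add(15330, Mul(-1, -89416)) = Add(15330, 89416) = 104746)
Add(Mul(Mul(206, -1042), Pow(-71396, -1)), Mul(K, Pow(496985, -1))) = Add(Mul(Mul(206, -1042), Pow(-71396, -1)), Mul(104746, Pow(496985, -1))) = Add(Mul(-214652, Rational(-1, 71396)), Mul(104746, Rational(1, 496985))) = Add(Rational(53663, 17849), Rational(104746, 496985)) = Rational(28539317409, 8870685265)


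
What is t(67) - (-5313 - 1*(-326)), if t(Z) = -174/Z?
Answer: 333955/67 ≈ 4984.4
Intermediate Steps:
t(67) - (-5313 - 1*(-326)) = -174/67 - (-5313 - 1*(-326)) = -174*1/67 - (-5313 + 326) = -174/67 - 1*(-4987) = -174/67 + 4987 = 333955/67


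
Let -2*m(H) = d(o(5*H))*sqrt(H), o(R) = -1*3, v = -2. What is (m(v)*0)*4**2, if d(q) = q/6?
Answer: 0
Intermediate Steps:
o(R) = -3
d(q) = q/6 (d(q) = q*(1/6) = q/6)
m(H) = sqrt(H)/4 (m(H) = -(1/6)*(-3)*sqrt(H)/2 = -(-1)*sqrt(H)/4 = sqrt(H)/4)
(m(v)*0)*4**2 = ((sqrt(-2)/4)*0)*4**2 = (((I*sqrt(2))/4)*0)*16 = ((I*sqrt(2)/4)*0)*16 = 0*16 = 0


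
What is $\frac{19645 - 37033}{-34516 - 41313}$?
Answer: $\frac{17388}{75829} \approx 0.22931$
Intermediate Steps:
$\frac{19645 - 37033}{-34516 - 41313} = - \frac{17388}{-75829} = \left(-17388\right) \left(- \frac{1}{75829}\right) = \frac{17388}{75829}$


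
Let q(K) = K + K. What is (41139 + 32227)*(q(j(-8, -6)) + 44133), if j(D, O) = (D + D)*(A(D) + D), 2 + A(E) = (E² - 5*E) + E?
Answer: 3035958446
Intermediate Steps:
A(E) = -2 + E² - 4*E (A(E) = -2 + ((E² - 5*E) + E) = -2 + (E² - 4*E) = -2 + E² - 4*E)
j(D, O) = 2*D*(-2 + D² - 3*D) (j(D, O) = (D + D)*((-2 + D² - 4*D) + D) = (2*D)*(-2 + D² - 3*D) = 2*D*(-2 + D² - 3*D))
q(K) = 2*K
(41139 + 32227)*(q(j(-8, -6)) + 44133) = (41139 + 32227)*(2*(2*(-8)*(-2 + (-8)² - 3*(-8))) + 44133) = 73366*(2*(2*(-8)*(-2 + 64 + 24)) + 44133) = 73366*(2*(2*(-8)*86) + 44133) = 73366*(2*(-1376) + 44133) = 73366*(-2752 + 44133) = 73366*41381 = 3035958446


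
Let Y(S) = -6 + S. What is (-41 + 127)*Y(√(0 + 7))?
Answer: -516 + 86*√7 ≈ -288.47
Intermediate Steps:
(-41 + 127)*Y(√(0 + 7)) = (-41 + 127)*(-6 + √(0 + 7)) = 86*(-6 + √7) = -516 + 86*√7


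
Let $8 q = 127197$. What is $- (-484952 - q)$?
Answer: $\frac{4006813}{8} \approx 5.0085 \cdot 10^{5}$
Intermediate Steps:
$q = \frac{127197}{8}$ ($q = \frac{1}{8} \cdot 127197 = \frac{127197}{8} \approx 15900.0$)
$- (-484952 - q) = - (-484952 - \frac{127197}{8}) = \left(-1\right) \left(- \frac{4006813}{8}\right) = \frac{4006813}{8}$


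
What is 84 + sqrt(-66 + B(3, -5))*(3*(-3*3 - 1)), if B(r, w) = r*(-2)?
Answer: 84 - 180*I*sqrt(2) ≈ 84.0 - 254.56*I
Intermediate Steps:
B(r, w) = -2*r
84 + sqrt(-66 + B(3, -5))*(3*(-3*3 - 1)) = 84 + sqrt(-66 - 2*3)*(3*(-3*3 - 1)) = 84 + sqrt(-66 - 6)*(3*(-9 - 1)) = 84 + sqrt(-72)*(3*(-10)) = 84 + (6*I*sqrt(2))*(-30) = 84 - 180*I*sqrt(2)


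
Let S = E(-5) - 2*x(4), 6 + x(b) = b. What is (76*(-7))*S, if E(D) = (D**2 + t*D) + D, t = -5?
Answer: -26068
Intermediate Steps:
x(b) = -6 + b
E(D) = D**2 - 4*D (E(D) = (D**2 - 5*D) + D = D**2 - 4*D)
S = 49 (S = -5*(-4 - 5) - 2*(-6 + 4) = -5*(-9) - 2*(-2) = 45 + 4 = 49)
(76*(-7))*S = (76*(-7))*49 = -532*49 = -26068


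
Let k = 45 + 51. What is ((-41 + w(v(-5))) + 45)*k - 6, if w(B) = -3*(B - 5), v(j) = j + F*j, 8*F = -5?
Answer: 2358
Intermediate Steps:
F = -5/8 (F = (⅛)*(-5) = -5/8 ≈ -0.62500)
v(j) = 3*j/8 (v(j) = j - 5*j/8 = 3*j/8)
k = 96
w(B) = 15 - 3*B (w(B) = -3*(-5 + B) = 15 - 3*B)
((-41 + w(v(-5))) + 45)*k - 6 = ((-41 + (15 - 9*(-5)/8)) + 45)*96 - 6 = ((-41 + (15 - 3*(-15/8))) + 45)*96 - 6 = ((-41 + (15 + 45/8)) + 45)*96 - 6 = ((-41 + 165/8) + 45)*96 - 6 = (-163/8 + 45)*96 - 6 = (197/8)*96 - 6 = 2364 - 6 = 2358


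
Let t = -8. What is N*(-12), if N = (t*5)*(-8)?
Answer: -3840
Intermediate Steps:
N = 320 (N = -8*5*(-8) = -40*(-8) = 320)
N*(-12) = 320*(-12) = -3840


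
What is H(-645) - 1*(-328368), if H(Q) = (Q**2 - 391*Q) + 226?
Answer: 996814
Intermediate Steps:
H(Q) = 226 + Q**2 - 391*Q
H(-645) - 1*(-328368) = (226 + (-645)**2 - 391*(-645)) - 1*(-328368) = (226 + 416025 + 252195) + 328368 = 668446 + 328368 = 996814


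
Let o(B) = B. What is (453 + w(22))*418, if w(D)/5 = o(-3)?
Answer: 183084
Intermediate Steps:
w(D) = -15 (w(D) = 5*(-3) = -15)
(453 + w(22))*418 = (453 - 15)*418 = 438*418 = 183084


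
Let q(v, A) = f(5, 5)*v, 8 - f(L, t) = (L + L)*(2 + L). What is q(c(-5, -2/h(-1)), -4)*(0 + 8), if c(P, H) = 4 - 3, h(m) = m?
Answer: -496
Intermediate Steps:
f(L, t) = 8 - 2*L*(2 + L) (f(L, t) = 8 - (L + L)*(2 + L) = 8 - 2*L*(2 + L))
c(P, H) = 1
q(v, A) = -62*v (q(v, A) = (8 - 4*5 - 2*5**2)*v = (8 - 20 - 2*25)*v = (8 - 20 - 50)*v = -62*v)
q(c(-5, -2/h(-1)), -4)*(0 + 8) = (-62*1)*(0 + 8) = -62*8 = -496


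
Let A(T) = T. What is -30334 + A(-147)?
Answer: -30481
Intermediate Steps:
-30334 + A(-147) = -30334 - 147 = -30481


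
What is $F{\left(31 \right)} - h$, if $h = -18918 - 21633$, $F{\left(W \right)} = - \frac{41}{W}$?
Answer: $\frac{1257040}{31} \approx 40550.0$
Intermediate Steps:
$h = -40551$
$F{\left(31 \right)} - h = - \frac{41}{31} - -40551 = \left(-41\right) \frac{1}{31} + 40551 = - \frac{41}{31} + 40551 = \frac{1257040}{31}$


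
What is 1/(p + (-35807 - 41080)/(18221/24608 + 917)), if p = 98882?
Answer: 7527919/743745008126 ≈ 1.0122e-5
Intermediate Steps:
1/(p + (-35807 - 41080)/(18221/24608 + 917)) = 1/(98882 + (-35807 - 41080)/(18221/24608 + 917)) = 1/(98882 - 76887/(18221*(1/24608) + 917)) = 1/(98882 - 76887/(18221/24608 + 917)) = 1/(98882 - 76887/22583757/24608) = 1/(98882 - 76887*24608/22583757) = 1/(98882 - 630678432/7527919) = 1/(743745008126/7527919) = 7527919/743745008126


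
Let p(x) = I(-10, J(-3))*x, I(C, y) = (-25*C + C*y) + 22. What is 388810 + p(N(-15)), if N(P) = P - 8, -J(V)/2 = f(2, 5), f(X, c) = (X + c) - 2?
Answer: 380254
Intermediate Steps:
f(X, c) = -2 + X + c
J(V) = -10 (J(V) = -2*(-2 + 2 + 5) = -2*5 = -10)
N(P) = -8 + P
I(C, y) = 22 - 25*C + C*y
p(x) = 372*x (p(x) = (22 - 25*(-10) - 10*(-10))*x = (22 + 250 + 100)*x = 372*x)
388810 + p(N(-15)) = 388810 + 372*(-8 - 15) = 388810 + 372*(-23) = 388810 - 8556 = 380254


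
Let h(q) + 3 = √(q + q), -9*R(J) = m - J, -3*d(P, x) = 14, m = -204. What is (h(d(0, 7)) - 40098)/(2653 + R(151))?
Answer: -360909/24232 + 3*I*√21/12116 ≈ -14.894 + 0.0011347*I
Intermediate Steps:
d(P, x) = -14/3 (d(P, x) = -⅓*14 = -14/3)
R(J) = 68/3 + J/9 (R(J) = -(-204 - J)/9 = 68/3 + J/9)
h(q) = -3 + √2*√q (h(q) = -3 + √(q + q) = -3 + √(2*q) = -3 + √2*√q)
(h(d(0, 7)) - 40098)/(2653 + R(151)) = ((-3 + √2*√(-14/3)) - 40098)/(2653 + (68/3 + (⅑)*151)) = ((-3 + √2*(I*√42/3)) - 40098)/(2653 + (68/3 + 151/9)) = ((-3 + 2*I*√21/3) - 40098)/(2653 + 355/9) = (-40101 + 2*I*√21/3)/(24232/9) = (-40101 + 2*I*√21/3)*(9/24232) = -360909/24232 + 3*I*√21/12116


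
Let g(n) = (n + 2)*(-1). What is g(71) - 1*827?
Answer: -900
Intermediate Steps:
g(n) = -2 - n (g(n) = (2 + n)*(-1) = -2 - n)
g(71) - 1*827 = (-2 - 1*71) - 1*827 = (-2 - 71) - 827 = -73 - 827 = -900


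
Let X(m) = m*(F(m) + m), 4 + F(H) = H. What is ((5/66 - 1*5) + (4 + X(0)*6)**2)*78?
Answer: 9503/11 ≈ 863.91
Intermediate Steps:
F(H) = -4 + H
X(m) = m*(-4 + 2*m) (X(m) = m*((-4 + m) + m) = m*(-4 + 2*m))
((5/66 - 1*5) + (4 + X(0)*6)**2)*78 = ((5/66 - 1*5) + (4 + (2*0*(-2 + 0))*6)**2)*78 = ((5*(1/66) - 5) + (4 + (2*0*(-2))*6)**2)*78 = ((5/66 - 5) + (4 + 0*6)**2)*78 = (-325/66 + (4 + 0)**2)*78 = (-325/66 + 4**2)*78 = (-325/66 + 16)*78 = (731/66)*78 = 9503/11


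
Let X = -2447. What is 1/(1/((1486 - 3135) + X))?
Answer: -4096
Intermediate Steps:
1/(1/((1486 - 3135) + X)) = 1/(1/((1486 - 3135) - 2447)) = 1/(1/(-1649 - 2447)) = 1/(1/(-4096)) = 1/(-1/4096) = -4096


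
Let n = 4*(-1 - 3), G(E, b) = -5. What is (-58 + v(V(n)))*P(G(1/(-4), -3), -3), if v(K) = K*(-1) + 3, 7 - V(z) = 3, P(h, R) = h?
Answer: 295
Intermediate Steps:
n = -16 (n = 4*(-4) = -16)
V(z) = 4 (V(z) = 7 - 1*3 = 7 - 3 = 4)
v(K) = 3 - K (v(K) = -K + 3 = 3 - K)
(-58 + v(V(n)))*P(G(1/(-4), -3), -3) = (-58 + (3 - 1*4))*(-5) = (-58 + (3 - 4))*(-5) = (-58 - 1)*(-5) = -59*(-5) = 295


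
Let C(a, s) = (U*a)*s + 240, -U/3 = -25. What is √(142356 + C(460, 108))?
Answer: 6*√107461 ≈ 1966.9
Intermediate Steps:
U = 75 (U = -3*(-25) = 75)
C(a, s) = 240 + 75*a*s (C(a, s) = (75*a)*s + 240 = 75*a*s + 240 = 240 + 75*a*s)
√(142356 + C(460, 108)) = √(142356 + (240 + 75*460*108)) = √(142356 + (240 + 3726000)) = √(142356 + 3726240) = √3868596 = 6*√107461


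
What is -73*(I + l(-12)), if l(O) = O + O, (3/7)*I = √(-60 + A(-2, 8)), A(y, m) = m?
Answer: 1752 - 1022*I*√13/3 ≈ 1752.0 - 1228.3*I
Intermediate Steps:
I = 14*I*√13/3 (I = 7*√(-60 + 8)/3 = 7*√(-52)/3 = 7*(2*I*√13)/3 = 14*I*√13/3 ≈ 16.826*I)
l(O) = 2*O
-73*(I + l(-12)) = -73*(14*I*√13/3 + 2*(-12)) = -73*(14*I*√13/3 - 24) = -73*(-24 + 14*I*√13/3) = 1752 - 1022*I*√13/3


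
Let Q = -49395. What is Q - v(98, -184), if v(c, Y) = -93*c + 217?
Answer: -40498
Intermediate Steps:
v(c, Y) = 217 - 93*c
Q - v(98, -184) = -49395 - (217 - 93*98) = -49395 - (217 - 9114) = -49395 - 1*(-8897) = -49395 + 8897 = -40498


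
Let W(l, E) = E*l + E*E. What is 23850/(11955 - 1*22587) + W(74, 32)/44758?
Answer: -85951213/39655588 ≈ -2.1674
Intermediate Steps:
W(l, E) = E**2 + E*l (W(l, E) = E*l + E**2 = E**2 + E*l)
23850/(11955 - 1*22587) + W(74, 32)/44758 = 23850/(11955 - 1*22587) + (32*(32 + 74))/44758 = 23850/(11955 - 22587) + (32*106)*(1/44758) = 23850/(-10632) + 3392*(1/44758) = 23850*(-1/10632) + 1696/22379 = -3975/1772 + 1696/22379 = -85951213/39655588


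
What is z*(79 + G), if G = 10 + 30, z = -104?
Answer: -12376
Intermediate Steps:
G = 40
z*(79 + G) = -104*(79 + 40) = -104*119 = -12376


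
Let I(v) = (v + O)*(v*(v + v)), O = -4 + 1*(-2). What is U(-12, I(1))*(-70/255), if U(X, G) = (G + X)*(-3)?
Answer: -308/17 ≈ -18.118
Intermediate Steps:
O = -6 (O = -4 - 2 = -6)
I(v) = 2*v²*(-6 + v) (I(v) = (v - 6)*(v*(v + v)) = (-6 + v)*(v*(2*v)) = (-6 + v)*(2*v²) = 2*v²*(-6 + v))
U(X, G) = -3*G - 3*X
U(-12, I(1))*(-70/255) = (-6*1²*(-6 + 1) - 3*(-12))*(-70/255) = (-6*(-5) + 36)*(-70*1/255) = (-3*(-10) + 36)*(-14/51) = (30 + 36)*(-14/51) = 66*(-14/51) = -308/17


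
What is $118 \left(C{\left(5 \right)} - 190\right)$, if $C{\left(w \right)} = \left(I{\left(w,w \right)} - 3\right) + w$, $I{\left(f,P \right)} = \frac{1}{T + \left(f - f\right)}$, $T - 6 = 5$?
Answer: $- \frac{243906}{11} \approx -22173.0$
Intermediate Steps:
$T = 11$ ($T = 6 + 5 = 11$)
$I{\left(f,P \right)} = \frac{1}{11}$ ($I{\left(f,P \right)} = \frac{1}{11 + \left(f - f\right)} = \frac{1}{11 + 0} = \frac{1}{11}$)
$C{\left(w \right)} = - \frac{32}{11} + w$ ($C{\left(w \right)} = \left(\frac{1}{11} - 3\right) + w = - \frac{32}{11} + w$)
$118 \left(C{\left(5 \right)} - 190\right) = 118 \left(\left(- \frac{32}{11} + 5\right) - 190\right) = 118 \left(\frac{23}{11} - 190\right) = 118 \left(- \frac{2067}{11}\right) = - \frac{243906}{11}$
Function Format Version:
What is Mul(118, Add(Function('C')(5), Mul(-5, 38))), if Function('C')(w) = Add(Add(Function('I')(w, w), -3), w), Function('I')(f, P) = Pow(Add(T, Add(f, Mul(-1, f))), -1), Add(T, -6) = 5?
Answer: Rational(-243906, 11) ≈ -22173.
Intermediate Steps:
T = 11 (T = Add(6, 5) = 11)
Function('I')(f, P) = Rational(1, 11) (Function('I')(f, P) = Pow(Add(11, Add(f, Mul(-1, f))), -1) = Pow(Add(11, 0), -1) = Pow(11, -1) = Rational(1, 11))
Function('C')(w) = Add(Rational(-32, 11), w) (Function('C')(w) = Add(Add(Rational(1, 11), -3), w) = Add(Rational(-32, 11), w))
Mul(118, Add(Function('C')(5), Mul(-5, 38))) = Mul(118, Add(Add(Rational(-32, 11), 5), Mul(-5, 38))) = Mul(118, Add(Rational(23, 11), -190)) = Mul(118, Rational(-2067, 11)) = Rational(-243906, 11)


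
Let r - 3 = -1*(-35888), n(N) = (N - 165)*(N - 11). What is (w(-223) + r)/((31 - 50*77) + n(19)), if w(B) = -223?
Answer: -35668/4987 ≈ -7.1522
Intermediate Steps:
n(N) = (-165 + N)*(-11 + N)
r = 35891 (r = 3 - 1*(-35888) = 3 + 35888 = 35891)
(w(-223) + r)/((31 - 50*77) + n(19)) = (-223 + 35891)/((31 - 50*77) + (1815 + 19**2 - 176*19)) = 35668/((31 - 3850) + (1815 + 361 - 3344)) = 35668/(-3819 - 1168) = 35668/(-4987) = 35668*(-1/4987) = -35668/4987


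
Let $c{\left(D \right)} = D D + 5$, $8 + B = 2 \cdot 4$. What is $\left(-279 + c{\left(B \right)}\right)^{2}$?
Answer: $75076$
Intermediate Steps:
$B = 0$ ($B = -8 + 2 \cdot 4 = -8 + 8 = 0$)
$c{\left(D \right)} = 5 + D^{2}$ ($c{\left(D \right)} = D^{2} + 5 = 5 + D^{2}$)
$\left(-279 + c{\left(B \right)}\right)^{2} = \left(-279 + \left(5 + 0^{2}\right)\right)^{2} = \left(-279 + \left(5 + 0\right)\right)^{2} = \left(-279 + 5\right)^{2} = \left(-274\right)^{2} = 75076$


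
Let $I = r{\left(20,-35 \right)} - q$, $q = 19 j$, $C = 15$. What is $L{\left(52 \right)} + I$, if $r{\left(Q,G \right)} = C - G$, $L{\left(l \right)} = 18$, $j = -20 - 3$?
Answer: $505$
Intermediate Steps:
$j = -23$ ($j = -20 - 3 = -23$)
$q = -437$ ($q = 19 \left(-23\right) = -437$)
$r{\left(Q,G \right)} = 15 - G$
$I = 487$ ($I = \left(15 - -35\right) - -437 = \left(15 + 35\right) + 437 = 50 + 437 = 487$)
$L{\left(52 \right)} + I = 18 + 487 = 505$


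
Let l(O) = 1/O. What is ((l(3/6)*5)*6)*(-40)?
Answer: -2400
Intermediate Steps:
((l(3/6)*5)*6)*(-40) = ((5/(3/6))*6)*(-40) = ((5/(3*(⅙)))*6)*(-40) = ((5/(½))*6)*(-40) = ((2*5)*6)*(-40) = (10*6)*(-40) = 60*(-40) = -2400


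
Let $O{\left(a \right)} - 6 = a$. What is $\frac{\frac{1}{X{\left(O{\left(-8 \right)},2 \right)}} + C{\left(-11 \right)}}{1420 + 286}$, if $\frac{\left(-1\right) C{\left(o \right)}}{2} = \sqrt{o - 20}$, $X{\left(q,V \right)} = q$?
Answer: $- \frac{1}{3412} - \frac{i \sqrt{31}}{853} \approx -0.00029308 - 0.0065273 i$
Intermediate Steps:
$O{\left(a \right)} = 6 + a$
$C{\left(o \right)} = - 2 \sqrt{-20 + o}$ ($C{\left(o \right)} = - 2 \sqrt{o - 20} = - 2 \sqrt{-20 + o}$)
$\frac{\frac{1}{X{\left(O{\left(-8 \right)},2 \right)}} + C{\left(-11 \right)}}{1420 + 286} = \frac{\frac{1}{6 - 8} - 2 \sqrt{-20 - 11}}{1420 + 286} = \frac{\frac{1}{-2} - 2 \sqrt{-31}}{1706} = \left(- \frac{1}{2} - 2 i \sqrt{31}\right) \frac{1}{1706} = - \frac{1}{3412} - \frac{i \sqrt{31}}{853}$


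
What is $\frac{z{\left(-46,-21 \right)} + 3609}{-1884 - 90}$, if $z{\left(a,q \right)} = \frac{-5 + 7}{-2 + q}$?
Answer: $- \frac{83005}{45402} \approx -1.8282$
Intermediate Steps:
$z{\left(a,q \right)} = \frac{2}{-2 + q}$
$\frac{z{\left(-46,-21 \right)} + 3609}{-1884 - 90} = \frac{\frac{2}{-2 - 21} + 3609}{-1884 - 90} = \frac{\frac{2}{-23} + 3609}{-1974} = \left(2 \left(- \frac{1}{23}\right) + 3609\right) \left(- \frac{1}{1974}\right) = \left(- \frac{2}{23} + 3609\right) \left(- \frac{1}{1974}\right) = \frac{83005}{23} \left(- \frac{1}{1974}\right) = - \frac{83005}{45402}$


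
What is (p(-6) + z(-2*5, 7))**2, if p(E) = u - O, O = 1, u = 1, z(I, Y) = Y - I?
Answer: 289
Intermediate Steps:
p(E) = 0 (p(E) = 1 - 1*1 = 1 - 1 = 0)
(p(-6) + z(-2*5, 7))**2 = (0 + (7 - (-2)*5))**2 = (0 + (7 - 1*(-10)))**2 = (0 + (7 + 10))**2 = (0 + 17)**2 = 17**2 = 289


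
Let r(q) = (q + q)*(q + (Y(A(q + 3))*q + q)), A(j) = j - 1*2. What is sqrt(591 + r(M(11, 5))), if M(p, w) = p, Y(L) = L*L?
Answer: sqrt(35923) ≈ 189.53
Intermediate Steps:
A(j) = -2 + j (A(j) = j - 2 = -2 + j)
Y(L) = L**2
r(q) = 2*q*(2*q + q*(1 + q)**2) (r(q) = (q + q)*(q + ((-2 + (q + 3))**2*q + q)) = (2*q)*(q + ((-2 + (3 + q))**2*q + q)) = (2*q)*(q + ((1 + q)**2*q + q)) = (2*q)*(q + (q*(1 + q)**2 + q)) = (2*q)*(q + (q + q*(1 + q)**2)) = (2*q)*(2*q + q*(1 + q)**2) = 2*q*(2*q + q*(1 + q)**2))
sqrt(591 + r(M(11, 5))) = sqrt(591 + 2*11**2*(2 + (1 + 11)**2)) = sqrt(591 + 2*121*(2 + 12**2)) = sqrt(591 + 2*121*(2 + 144)) = sqrt(591 + 2*121*146) = sqrt(591 + 35332) = sqrt(35923)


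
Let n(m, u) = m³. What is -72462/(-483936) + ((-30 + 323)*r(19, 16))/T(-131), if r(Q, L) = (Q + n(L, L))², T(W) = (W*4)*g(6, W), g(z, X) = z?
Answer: -50021182167589/31697808 ≈ -1.5781e+6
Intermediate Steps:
T(W) = 24*W (T(W) = (W*4)*6 = (4*W)*6 = 24*W)
r(Q, L) = (Q + L³)²
-72462/(-483936) + ((-30 + 323)*r(19, 16))/T(-131) = -72462/(-483936) + ((-30 + 323)*(19 + 16³)²)/((24*(-131))) = -72462*(-1/483936) + (293*(19 + 4096)²)/(-3144) = 12077/80656 + (293*4115²)*(-1/3144) = 12077/80656 + (293*16933225)*(-1/3144) = 12077/80656 + 4961434925*(-1/3144) = 12077/80656 - 4961434925/3144 = -50021182167589/31697808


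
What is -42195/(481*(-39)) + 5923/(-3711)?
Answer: 15158696/23204883 ≈ 0.65325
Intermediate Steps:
-42195/(481*(-39)) + 5923/(-3711) = -42195/(-18759) + 5923*(-1/3711) = -42195*(-1/18759) - 5923/3711 = 14065/6253 - 5923/3711 = 15158696/23204883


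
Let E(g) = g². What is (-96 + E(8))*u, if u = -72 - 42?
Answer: 3648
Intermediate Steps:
u = -114
(-96 + E(8))*u = (-96 + 8²)*(-114) = (-96 + 64)*(-114) = -32*(-114) = 3648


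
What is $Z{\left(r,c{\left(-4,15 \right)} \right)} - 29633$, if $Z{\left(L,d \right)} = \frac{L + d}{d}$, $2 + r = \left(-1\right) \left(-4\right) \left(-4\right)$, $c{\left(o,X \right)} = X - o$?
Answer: $- \frac{563026}{19} \approx -29633.0$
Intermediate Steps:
$r = -18$ ($r = -2 + \left(-1\right) \left(-4\right) \left(-4\right) = -2 + 4 \left(-4\right) = -2 - 16 = -18$)
$Z{\left(L,d \right)} = \frac{L + d}{d}$
$Z{\left(r,c{\left(-4,15 \right)} \right)} - 29633 = \frac{-18 + \left(15 - -4\right)}{15 - -4} - 29633 = \frac{-18 + \left(15 + 4\right)}{15 + 4} - 29633 = \frac{-18 + 19}{19} - 29633 = \frac{1}{19} \cdot 1 - 29633 = \frac{1}{19} - 29633 = - \frac{563026}{19}$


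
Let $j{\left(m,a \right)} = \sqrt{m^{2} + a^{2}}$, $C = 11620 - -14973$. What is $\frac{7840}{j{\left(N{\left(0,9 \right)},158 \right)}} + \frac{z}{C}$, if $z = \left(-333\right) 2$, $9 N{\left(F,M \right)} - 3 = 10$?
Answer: $- \frac{666}{26593} + \frac{70560 \sqrt{2022253}}{2022253} \approx 49.593$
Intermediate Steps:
$N{\left(F,M \right)} = \frac{13}{9}$ ($N{\left(F,M \right)} = \frac{1}{3} + \frac{1}{9} \cdot 10 = \frac{1}{3} + \frac{10}{9} = \frac{13}{9}$)
$C = 26593$ ($C = 11620 + 14973 = 26593$)
$j{\left(m,a \right)} = \sqrt{a^{2} + m^{2}}$
$z = -666$
$\frac{7840}{j{\left(N{\left(0,9 \right)},158 \right)}} + \frac{z}{C} = \frac{7840}{\sqrt{158^{2} + \left(\frac{13}{9}\right)^{2}}} - \frac{666}{26593} = \frac{7840}{\sqrt{24964 + \frac{169}{81}}} - \frac{666}{26593} = \frac{7840}{\sqrt{\frac{2022253}{81}}} - \frac{666}{26593} = \frac{7840}{\frac{1}{9} \sqrt{2022253}} - \frac{666}{26593} = 7840 \frac{9 \sqrt{2022253}}{2022253} - \frac{666}{26593} = \frac{70560 \sqrt{2022253}}{2022253} - \frac{666}{26593} = - \frac{666}{26593} + \frac{70560 \sqrt{2022253}}{2022253}$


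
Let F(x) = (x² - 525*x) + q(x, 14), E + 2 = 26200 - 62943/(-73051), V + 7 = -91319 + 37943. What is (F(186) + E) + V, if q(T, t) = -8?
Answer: -6592570654/73051 ≈ -90246.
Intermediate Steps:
V = -53383 (V = -7 + (-91319 + 37943) = -7 - 53376 = -53383)
E = 1913853041/73051 (E = -2 + (26200 - 62943/(-73051)) = -2 + (26200 - 62943*(-1)/73051) = -2 + (26200 - 1*(-62943/73051)) = -2 + (26200 + 62943/73051) = -2 + 1913999143/73051 = 1913853041/73051 ≈ 26199.)
F(x) = -8 + x² - 525*x (F(x) = (x² - 525*x) - 8 = -8 + x² - 525*x)
(F(186) + E) + V = ((-8 + 186² - 525*186) + 1913853041/73051) - 53383 = ((-8 + 34596 - 97650) + 1913853041/73051) - 53383 = (-63062 + 1913853041/73051) - 53383 = -2692889121/73051 - 53383 = -6592570654/73051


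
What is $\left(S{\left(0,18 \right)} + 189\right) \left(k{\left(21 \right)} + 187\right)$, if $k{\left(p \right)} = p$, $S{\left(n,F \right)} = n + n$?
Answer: $39312$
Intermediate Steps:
$S{\left(n,F \right)} = 2 n$
$\left(S{\left(0,18 \right)} + 189\right) \left(k{\left(21 \right)} + 187\right) = \left(2 \cdot 0 + 189\right) \left(21 + 187\right) = \left(0 + 189\right) 208 = 189 \cdot 208 = 39312$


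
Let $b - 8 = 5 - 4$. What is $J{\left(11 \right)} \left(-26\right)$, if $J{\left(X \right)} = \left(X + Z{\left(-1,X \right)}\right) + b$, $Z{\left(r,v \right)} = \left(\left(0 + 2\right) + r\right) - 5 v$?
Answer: $884$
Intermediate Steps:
$b = 9$ ($b = 8 + \left(5 - 4\right) = 8 + 1 = 9$)
$Z{\left(r,v \right)} = 2 + r - 5 v$ ($Z{\left(r,v \right)} = \left(2 + r\right) - 5 v = 2 + r - 5 v$)
$J{\left(X \right)} = 10 - 4 X$ ($J{\left(X \right)} = \left(X - \left(-1 + 5 X\right)\right) + 9 = \left(1 - 4 X\right) + 9 = 10 - 4 X$)
$J{\left(11 \right)} \left(-26\right) = \left(10 - 44\right) \left(-26\right) = \left(-34\right) \left(-26\right) = 884$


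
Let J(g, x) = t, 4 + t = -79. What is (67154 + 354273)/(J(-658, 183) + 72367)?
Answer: 421427/72284 ≈ 5.8302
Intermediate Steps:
t = -83 (t = -4 - 79 = -83)
J(g, x) = -83
(67154 + 354273)/(J(-658, 183) + 72367) = (67154 + 354273)/(-83 + 72367) = 421427/72284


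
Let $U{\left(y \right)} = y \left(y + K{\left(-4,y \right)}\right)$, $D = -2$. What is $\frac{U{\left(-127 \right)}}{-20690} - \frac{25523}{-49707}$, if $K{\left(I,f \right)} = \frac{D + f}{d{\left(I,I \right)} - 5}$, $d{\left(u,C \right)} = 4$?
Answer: $\frac{270348224}{514218915} \approx 0.52575$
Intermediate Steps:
$K{\left(I,f \right)} = 2 - f$ ($K{\left(I,f \right)} = \frac{-2 + f}{4 - 5} = \frac{-2 + f}{-1} = \left(-2 + f\right) \left(-1\right) = 2 - f$)
$U{\left(y \right)} = 2 y$ ($U{\left(y \right)} = y \left(y - \left(-2 + y\right)\right) = y 2 = 2 y$)
$\frac{U{\left(-127 \right)}}{-20690} - \frac{25523}{-49707} = \frac{2 \left(-127\right)}{-20690} - \frac{25523}{-49707} = \left(-254\right) \left(- \frac{1}{20690}\right) - - \frac{25523}{49707} = \frac{127}{10345} + \frac{25523}{49707} = \frac{270348224}{514218915}$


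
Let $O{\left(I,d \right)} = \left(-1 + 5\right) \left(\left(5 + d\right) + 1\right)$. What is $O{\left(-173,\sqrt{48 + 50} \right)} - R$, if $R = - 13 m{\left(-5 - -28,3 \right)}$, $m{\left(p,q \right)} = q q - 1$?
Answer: $128 + 28 \sqrt{2} \approx 167.6$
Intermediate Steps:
$m{\left(p,q \right)} = -1 + q^{2}$ ($m{\left(p,q \right)} = q^{2} - 1 = -1 + q^{2}$)
$O{\left(I,d \right)} = 24 + 4 d$ ($O{\left(I,d \right)} = 4 \left(6 + d\right) = 24 + 4 d$)
$R = -104$ ($R = - 13 \left(-1 + 3^{2}\right) = - 13 \left(-1 + 9\right) = \left(-13\right) 8 = -104$)
$O{\left(-173,\sqrt{48 + 50} \right)} - R = \left(24 + 4 \sqrt{48 + 50}\right) - -104 = \left(24 + 4 \sqrt{98}\right) + 104 = \left(24 + 4 \cdot 7 \sqrt{2}\right) + 104 = \left(24 + 28 \sqrt{2}\right) + 104 = 128 + 28 \sqrt{2}$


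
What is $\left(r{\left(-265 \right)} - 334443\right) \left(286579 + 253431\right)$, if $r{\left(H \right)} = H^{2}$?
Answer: $-142680362180$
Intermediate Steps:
$\left(r{\left(-265 \right)} - 334443\right) \left(286579 + 253431\right) = \left(\left(-265\right)^{2} - 334443\right) \left(286579 + 253431\right) = \left(70225 - 334443\right) 540010 = \left(-264218\right) 540010 = -142680362180$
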